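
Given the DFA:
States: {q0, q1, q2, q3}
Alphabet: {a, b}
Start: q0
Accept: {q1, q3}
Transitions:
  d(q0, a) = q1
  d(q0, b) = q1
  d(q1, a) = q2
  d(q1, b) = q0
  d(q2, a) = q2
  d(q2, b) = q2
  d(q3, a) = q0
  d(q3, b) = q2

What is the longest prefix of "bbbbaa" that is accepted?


Run the DFA, marking each prefix where the state is accepting:
  "" -> q0 [reject]
  "b" -> q1 [accept]
  "bb" -> q0 [reject]
  "bbb" -> q1 [accept]
  "bbbb" -> q0 [reject]
  "bbbba" -> q1 [accept]
  "bbbbaa" -> q2 [reject]

"bbbba"


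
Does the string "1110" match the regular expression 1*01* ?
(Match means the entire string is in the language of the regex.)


|string| = 4; first = '1'; last = '0'

Yes, "1110" matches 1*01*


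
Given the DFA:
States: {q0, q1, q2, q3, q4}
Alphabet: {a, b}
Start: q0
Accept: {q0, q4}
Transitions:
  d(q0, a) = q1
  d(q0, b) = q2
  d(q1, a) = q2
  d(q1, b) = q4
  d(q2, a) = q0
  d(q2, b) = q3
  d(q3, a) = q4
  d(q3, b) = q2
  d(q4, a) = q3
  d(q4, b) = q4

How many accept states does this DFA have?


Accept states listed: {q0, q4}
Counting: q0(1) q4(2)

2


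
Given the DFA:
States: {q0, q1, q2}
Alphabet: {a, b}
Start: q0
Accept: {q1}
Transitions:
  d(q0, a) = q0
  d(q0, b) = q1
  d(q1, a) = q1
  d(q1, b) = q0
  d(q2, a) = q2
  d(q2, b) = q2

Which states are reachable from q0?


BFS from q0:
  layer 0: {q0}
  layer 1: {q1}

{q0, q1}


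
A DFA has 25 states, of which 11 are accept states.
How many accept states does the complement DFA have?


Complement swaps accept and non-accept states.
25 - 11 = 14

14


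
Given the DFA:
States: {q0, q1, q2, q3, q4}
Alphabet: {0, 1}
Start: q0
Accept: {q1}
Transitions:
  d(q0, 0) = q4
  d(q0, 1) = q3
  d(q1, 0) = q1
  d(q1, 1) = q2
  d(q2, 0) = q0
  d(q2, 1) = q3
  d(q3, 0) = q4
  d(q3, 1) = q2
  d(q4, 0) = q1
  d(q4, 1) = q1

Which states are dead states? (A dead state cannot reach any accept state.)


Forward reachability from each state:
  q0 -> reaches accept state q1 (live)
  q1 -> reaches accept state q1 (live)
  q2 -> reaches accept state q1 (live)
  q3 -> reaches accept state q1 (live)
  q4 -> reaches accept state q1 (live)

None (all states can reach an accept state)


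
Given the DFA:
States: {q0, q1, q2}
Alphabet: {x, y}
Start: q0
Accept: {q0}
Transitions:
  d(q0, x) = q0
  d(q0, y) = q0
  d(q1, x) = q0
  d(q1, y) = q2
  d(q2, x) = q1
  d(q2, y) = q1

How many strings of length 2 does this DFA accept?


Enumerating all length-2 strings:
  "xx" -> q0 [accept]
  "xy" -> q0 [accept]
  "yx" -> q0 [accept]
  "yy" -> q0 [accept]

4 out of 4


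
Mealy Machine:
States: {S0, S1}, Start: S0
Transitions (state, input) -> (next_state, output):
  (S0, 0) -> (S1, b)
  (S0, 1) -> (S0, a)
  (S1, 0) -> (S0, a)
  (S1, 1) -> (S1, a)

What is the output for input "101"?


Step-by-step:
  (S0, 1) -> (S0, a)
  (S0, 0) -> (S1, b)
  (S1, 1) -> (S1, a)

"aba"


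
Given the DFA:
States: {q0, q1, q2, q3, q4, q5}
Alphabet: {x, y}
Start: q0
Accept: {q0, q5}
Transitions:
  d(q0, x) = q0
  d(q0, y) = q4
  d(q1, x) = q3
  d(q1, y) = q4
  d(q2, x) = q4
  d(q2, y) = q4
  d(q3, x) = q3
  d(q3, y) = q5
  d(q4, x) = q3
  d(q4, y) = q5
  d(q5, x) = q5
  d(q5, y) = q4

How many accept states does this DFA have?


Accept states listed: {q0, q5}
Counting: q0(1) q5(2)

2


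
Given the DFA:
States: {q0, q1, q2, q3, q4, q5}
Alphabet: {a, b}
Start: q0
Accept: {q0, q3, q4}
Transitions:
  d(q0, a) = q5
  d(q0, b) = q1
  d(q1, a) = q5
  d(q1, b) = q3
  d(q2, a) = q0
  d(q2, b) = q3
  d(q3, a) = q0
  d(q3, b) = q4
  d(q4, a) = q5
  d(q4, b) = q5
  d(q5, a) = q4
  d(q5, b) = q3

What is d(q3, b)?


Looking up transition d(q3, b)

q4


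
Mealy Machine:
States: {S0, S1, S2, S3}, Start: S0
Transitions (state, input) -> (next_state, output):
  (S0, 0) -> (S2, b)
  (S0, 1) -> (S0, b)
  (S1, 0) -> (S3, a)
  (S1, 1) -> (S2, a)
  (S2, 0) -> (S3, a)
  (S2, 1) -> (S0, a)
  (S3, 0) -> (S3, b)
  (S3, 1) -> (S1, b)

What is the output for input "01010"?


Step-by-step:
  (S0, 0) -> (S2, b)
  (S2, 1) -> (S0, a)
  (S0, 0) -> (S2, b)
  (S2, 1) -> (S0, a)
  (S0, 0) -> (S2, b)

"babab"


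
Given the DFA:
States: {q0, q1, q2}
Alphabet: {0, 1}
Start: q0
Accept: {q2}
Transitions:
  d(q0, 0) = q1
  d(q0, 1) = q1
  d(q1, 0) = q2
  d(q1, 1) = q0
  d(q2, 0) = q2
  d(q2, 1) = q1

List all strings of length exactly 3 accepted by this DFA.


All strings of length 3: 8 total
Accepted: 2

"000", "100"


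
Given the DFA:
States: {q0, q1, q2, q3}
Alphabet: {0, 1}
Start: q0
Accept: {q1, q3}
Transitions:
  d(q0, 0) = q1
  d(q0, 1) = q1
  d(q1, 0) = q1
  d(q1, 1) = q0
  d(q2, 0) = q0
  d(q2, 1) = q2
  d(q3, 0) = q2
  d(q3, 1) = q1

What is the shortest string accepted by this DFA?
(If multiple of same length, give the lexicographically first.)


BFS by string length (lex-first path to each state shown):
  len 0: q0<-""
  len 1: q1<-"0"
Found accept state at length 1.

"0"


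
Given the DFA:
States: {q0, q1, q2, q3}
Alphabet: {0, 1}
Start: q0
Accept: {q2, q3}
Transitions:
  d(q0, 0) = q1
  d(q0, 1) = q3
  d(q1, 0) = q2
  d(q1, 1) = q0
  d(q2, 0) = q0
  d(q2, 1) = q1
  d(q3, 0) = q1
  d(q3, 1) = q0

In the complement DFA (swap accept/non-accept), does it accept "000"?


Trace: q0 -> q1 -> q2 -> q0
Final: q0
Original accept: {q2, q3}
Complement: q0 is not in original accept

Yes, complement accepts (original rejects)


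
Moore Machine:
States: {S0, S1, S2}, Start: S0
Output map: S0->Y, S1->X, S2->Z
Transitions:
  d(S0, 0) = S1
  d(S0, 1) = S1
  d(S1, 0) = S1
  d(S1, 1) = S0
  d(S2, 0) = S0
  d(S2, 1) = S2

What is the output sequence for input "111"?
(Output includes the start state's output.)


Start: S0 (output Y)
  --1--> S1 (output X)
  --1--> S0 (output Y)
  --1--> S1 (output X)

"YXYX"


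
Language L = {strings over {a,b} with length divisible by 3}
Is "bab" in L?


length = 3; 3 mod 3 = 0

Yes, "bab" is in L


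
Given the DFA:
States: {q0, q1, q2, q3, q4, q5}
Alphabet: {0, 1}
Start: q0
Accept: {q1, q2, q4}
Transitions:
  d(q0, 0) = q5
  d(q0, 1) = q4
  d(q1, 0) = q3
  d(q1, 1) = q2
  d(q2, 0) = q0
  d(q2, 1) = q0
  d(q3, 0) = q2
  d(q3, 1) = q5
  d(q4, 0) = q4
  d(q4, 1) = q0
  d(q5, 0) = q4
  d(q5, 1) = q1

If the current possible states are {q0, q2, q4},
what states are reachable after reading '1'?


Apply transition on '1' from each current state:
  d(q0, 1) = q4
  d(q2, 1) = q0
  d(q4, 1) = q0

{q0, q4}


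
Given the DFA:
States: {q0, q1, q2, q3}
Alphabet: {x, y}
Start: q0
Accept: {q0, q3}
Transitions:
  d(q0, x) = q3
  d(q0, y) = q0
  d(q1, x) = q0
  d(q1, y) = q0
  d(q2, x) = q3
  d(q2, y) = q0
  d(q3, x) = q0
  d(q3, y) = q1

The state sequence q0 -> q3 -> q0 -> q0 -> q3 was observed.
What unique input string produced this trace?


Trace back each transition to find the symbol:
  q0 --[x]--> q3
  q3 --[x]--> q0
  q0 --[y]--> q0
  q0 --[x]--> q3

"xxyx"


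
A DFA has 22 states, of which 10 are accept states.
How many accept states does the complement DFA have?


Complement swaps accept and non-accept states.
22 - 10 = 12

12


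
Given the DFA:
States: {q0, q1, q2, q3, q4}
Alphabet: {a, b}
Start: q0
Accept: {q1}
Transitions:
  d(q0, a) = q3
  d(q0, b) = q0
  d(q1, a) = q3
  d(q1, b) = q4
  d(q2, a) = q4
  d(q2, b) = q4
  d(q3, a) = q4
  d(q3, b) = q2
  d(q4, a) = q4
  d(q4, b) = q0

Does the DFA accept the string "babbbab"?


Trace: q0 -> q0 -> q3 -> q2 -> q4 -> q0 -> q3 -> q2
Final state: q2
Accept states: {q1}

No, rejected (final state q2 is not an accept state)


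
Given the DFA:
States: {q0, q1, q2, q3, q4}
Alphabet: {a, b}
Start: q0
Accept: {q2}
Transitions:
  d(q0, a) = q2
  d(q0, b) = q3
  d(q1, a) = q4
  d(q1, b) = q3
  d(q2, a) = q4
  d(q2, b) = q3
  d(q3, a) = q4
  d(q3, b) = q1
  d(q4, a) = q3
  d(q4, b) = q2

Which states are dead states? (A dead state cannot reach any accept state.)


Forward reachability from each state:
  q0 -> reaches accept state q2 (live)
  q1 -> reaches accept state q2 (live)
  q2 -> reaches accept state q2 (live)
  q3 -> reaches accept state q2 (live)
  q4 -> reaches accept state q2 (live)

None (all states can reach an accept state)


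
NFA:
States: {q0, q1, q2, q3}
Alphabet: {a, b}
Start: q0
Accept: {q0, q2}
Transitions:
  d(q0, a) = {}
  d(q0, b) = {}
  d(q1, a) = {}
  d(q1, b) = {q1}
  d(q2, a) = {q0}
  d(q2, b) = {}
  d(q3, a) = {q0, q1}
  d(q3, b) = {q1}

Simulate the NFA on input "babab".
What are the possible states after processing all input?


Start: {q0}
  --b--> {}
  --a--> {}
  --b--> {}
  --a--> {}
  --b--> {}

{} (empty set, no valid transitions)


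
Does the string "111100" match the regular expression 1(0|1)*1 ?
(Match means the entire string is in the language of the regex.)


|string| = 6; first = '1'; last = '0'

No, "111100" does not match 1(0|1)*1


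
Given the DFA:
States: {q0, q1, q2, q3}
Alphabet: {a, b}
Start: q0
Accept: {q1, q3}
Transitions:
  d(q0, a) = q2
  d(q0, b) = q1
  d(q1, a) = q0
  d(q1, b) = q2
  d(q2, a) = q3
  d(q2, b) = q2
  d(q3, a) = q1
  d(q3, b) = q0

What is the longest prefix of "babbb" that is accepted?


Run the DFA, marking each prefix where the state is accepting:
  "" -> q0 [reject]
  "b" -> q1 [accept]
  "ba" -> q0 [reject]
  "bab" -> q1 [accept]
  "babb" -> q2 [reject]
  "babbb" -> q2 [reject]

"bab"


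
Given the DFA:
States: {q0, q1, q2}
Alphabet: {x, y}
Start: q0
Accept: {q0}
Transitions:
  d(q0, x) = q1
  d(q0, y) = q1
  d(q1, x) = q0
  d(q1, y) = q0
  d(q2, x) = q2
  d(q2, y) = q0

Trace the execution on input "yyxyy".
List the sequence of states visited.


Input: yyxyy
d(q0, y) = q1
d(q1, y) = q0
d(q0, x) = q1
d(q1, y) = q0
d(q0, y) = q1


q0 -> q1 -> q0 -> q1 -> q0 -> q1


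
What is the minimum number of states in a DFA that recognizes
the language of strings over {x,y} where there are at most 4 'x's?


States: count = 0, 1, ..., 4 (all accepting; 5 states), plus a dead state for count > 4.
Total: 5 + 1 = 6.

6


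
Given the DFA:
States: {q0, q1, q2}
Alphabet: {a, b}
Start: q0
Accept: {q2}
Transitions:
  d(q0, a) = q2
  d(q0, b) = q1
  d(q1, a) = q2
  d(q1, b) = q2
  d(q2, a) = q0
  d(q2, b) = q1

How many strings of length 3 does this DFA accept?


Enumerating all length-3 strings:
  "aaa" -> q2 [accept]
  "aab" -> q1 [reject]
  "aba" -> q2 [accept]
  "abb" -> q2 [accept]
  "baa" -> q0 [reject]
  "bab" -> q1 [reject]
  "bba" -> q0 [reject]
  "bbb" -> q1 [reject]

3 out of 8


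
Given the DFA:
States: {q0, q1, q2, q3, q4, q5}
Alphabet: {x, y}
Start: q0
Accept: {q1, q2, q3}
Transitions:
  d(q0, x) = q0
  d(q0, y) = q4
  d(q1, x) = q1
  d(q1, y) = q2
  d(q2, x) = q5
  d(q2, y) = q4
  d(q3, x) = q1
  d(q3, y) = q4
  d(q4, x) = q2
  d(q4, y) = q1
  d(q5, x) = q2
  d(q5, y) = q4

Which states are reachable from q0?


BFS from q0:
  layer 0: {q0}
  layer 1: {q4}
  layer 2: {q1, q2}
  layer 3: {q5}

{q0, q1, q2, q4, q5}


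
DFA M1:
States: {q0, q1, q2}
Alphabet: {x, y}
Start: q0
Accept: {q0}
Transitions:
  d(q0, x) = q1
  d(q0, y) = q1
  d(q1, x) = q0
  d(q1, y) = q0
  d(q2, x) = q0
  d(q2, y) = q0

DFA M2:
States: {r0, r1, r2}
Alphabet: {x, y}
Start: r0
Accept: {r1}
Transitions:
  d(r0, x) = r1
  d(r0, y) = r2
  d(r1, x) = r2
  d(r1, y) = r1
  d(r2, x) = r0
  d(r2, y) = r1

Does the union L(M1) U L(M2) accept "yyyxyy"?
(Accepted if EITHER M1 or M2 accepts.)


M1: final=q0 accepted=True
M2: final=r1 accepted=True

Yes, union accepts


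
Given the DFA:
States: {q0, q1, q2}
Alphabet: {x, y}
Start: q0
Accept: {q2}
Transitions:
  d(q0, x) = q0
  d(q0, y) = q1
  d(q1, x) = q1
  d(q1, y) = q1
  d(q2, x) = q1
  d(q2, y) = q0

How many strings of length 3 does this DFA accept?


Enumerating all length-3 strings:
  "xxx" -> q0 [reject]
  "xxy" -> q1 [reject]
  "xyx" -> q1 [reject]
  "xyy" -> q1 [reject]
  "yxx" -> q1 [reject]
  "yxy" -> q1 [reject]
  "yyx" -> q1 [reject]
  "yyy" -> q1 [reject]

0 out of 8


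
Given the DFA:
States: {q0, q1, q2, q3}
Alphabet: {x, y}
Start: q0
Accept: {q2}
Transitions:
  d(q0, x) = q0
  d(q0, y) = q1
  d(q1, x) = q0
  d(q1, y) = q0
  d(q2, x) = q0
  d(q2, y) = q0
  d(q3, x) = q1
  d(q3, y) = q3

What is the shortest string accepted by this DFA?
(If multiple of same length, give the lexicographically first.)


BFS by string length (lex-first path to each state shown):
  len 0: q0<-""
  len 1: q0<-"x", q1<-"y"
  len 2: q0<-"xx", q1<-"xy"
  len 3: q0<-"xxx", q1<-"xxy"
  len 4: q0<-"xxxx", q1<-"xxxy"
  len 5: q0<-"xxxxx", q1<-"xxxxy"
  len 6: q0<-"xxxxxx", q1<-"xxxxxy"
  len 7: q0<-"xxxxxxx", q1<-"xxxxxxy"
  len 8: q0<-"xxxxxxxx", q1<-"xxxxxxxy"

No string accepted (empty language)


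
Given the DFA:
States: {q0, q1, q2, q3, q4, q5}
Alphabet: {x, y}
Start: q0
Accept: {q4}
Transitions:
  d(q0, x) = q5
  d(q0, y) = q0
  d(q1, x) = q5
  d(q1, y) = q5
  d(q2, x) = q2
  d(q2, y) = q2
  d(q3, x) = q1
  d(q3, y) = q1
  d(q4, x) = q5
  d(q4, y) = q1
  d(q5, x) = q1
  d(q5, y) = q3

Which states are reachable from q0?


BFS from q0:
  layer 0: {q0}
  layer 1: {q5}
  layer 2: {q1, q3}

{q0, q1, q3, q5}


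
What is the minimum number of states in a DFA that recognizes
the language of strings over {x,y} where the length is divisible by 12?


States track (length) mod 12.
Need 12 states: one per remainder 0..11; accept = remainder 0.

12


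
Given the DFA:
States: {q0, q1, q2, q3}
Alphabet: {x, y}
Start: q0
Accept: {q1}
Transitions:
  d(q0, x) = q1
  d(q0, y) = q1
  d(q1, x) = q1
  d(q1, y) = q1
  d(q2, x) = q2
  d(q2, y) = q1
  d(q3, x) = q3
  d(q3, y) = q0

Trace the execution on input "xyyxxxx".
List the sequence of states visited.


Input: xyyxxxx
d(q0, x) = q1
d(q1, y) = q1
d(q1, y) = q1
d(q1, x) = q1
d(q1, x) = q1
d(q1, x) = q1
d(q1, x) = q1


q0 -> q1 -> q1 -> q1 -> q1 -> q1 -> q1 -> q1


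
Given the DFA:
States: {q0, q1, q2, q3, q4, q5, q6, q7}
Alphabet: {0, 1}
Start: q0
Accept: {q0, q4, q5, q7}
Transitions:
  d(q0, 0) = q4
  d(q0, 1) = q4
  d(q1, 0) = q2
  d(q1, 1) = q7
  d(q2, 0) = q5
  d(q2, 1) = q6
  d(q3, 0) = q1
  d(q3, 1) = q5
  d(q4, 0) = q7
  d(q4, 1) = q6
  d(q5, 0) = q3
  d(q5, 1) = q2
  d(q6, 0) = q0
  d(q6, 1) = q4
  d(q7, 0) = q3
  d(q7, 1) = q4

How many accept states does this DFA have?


Accept states listed: {q0, q4, q5, q7}
Counting: q0(1) q4(2) q5(3) q7(4)

4


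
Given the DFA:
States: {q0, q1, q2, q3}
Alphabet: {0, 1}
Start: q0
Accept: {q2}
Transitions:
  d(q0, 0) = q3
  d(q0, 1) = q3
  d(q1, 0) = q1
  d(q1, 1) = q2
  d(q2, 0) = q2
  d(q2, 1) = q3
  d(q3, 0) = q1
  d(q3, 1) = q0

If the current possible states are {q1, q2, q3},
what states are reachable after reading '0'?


Apply transition on '0' from each current state:
  d(q1, 0) = q1
  d(q2, 0) = q2
  d(q3, 0) = q1

{q1, q2}


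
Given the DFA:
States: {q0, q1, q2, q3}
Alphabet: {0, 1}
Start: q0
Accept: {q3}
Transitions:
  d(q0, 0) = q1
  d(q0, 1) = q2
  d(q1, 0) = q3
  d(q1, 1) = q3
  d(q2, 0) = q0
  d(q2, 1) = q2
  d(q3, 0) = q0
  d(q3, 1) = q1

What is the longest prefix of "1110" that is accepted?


Run the DFA, marking each prefix where the state is accepting:
  "" -> q0 [reject]
  "1" -> q2 [reject]
  "11" -> q2 [reject]
  "111" -> q2 [reject]
  "1110" -> q0 [reject]

No prefix is accepted


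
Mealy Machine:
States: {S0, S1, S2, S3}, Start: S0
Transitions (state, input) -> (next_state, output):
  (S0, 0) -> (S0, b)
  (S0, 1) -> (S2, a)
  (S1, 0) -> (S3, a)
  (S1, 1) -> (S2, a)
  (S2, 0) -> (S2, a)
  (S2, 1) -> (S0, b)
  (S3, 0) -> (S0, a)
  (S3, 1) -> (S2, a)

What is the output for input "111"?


Step-by-step:
  (S0, 1) -> (S2, a)
  (S2, 1) -> (S0, b)
  (S0, 1) -> (S2, a)

"aba"


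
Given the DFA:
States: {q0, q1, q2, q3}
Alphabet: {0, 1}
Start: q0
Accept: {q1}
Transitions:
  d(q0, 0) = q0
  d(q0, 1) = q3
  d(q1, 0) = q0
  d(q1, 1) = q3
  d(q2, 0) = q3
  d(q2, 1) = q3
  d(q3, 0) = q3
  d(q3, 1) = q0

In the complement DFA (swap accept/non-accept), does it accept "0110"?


Trace: q0 -> q0 -> q3 -> q0 -> q0
Final: q0
Original accept: {q1}
Complement: q0 is not in original accept

Yes, complement accepts (original rejects)


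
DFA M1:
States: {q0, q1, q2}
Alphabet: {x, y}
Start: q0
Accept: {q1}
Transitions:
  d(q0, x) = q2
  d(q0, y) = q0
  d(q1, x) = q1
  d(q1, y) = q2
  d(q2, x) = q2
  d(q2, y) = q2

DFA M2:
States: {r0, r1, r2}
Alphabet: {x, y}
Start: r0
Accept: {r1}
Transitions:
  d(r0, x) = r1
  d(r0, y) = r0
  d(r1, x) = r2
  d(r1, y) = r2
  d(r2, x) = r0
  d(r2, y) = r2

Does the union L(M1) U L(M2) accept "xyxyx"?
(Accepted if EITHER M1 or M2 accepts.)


M1: final=q2 accepted=False
M2: final=r1 accepted=True

Yes, union accepts


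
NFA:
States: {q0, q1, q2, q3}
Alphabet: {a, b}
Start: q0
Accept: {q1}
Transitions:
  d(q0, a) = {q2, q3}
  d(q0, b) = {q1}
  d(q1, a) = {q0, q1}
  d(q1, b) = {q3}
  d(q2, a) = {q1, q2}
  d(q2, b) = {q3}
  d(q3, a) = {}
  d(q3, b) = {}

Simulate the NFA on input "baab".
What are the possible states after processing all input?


Start: {q0}
  --b--> {q1}
  --a--> {q0, q1}
  --a--> {q0, q1, q2, q3}
  --b--> {q1, q3}

{q1, q3}


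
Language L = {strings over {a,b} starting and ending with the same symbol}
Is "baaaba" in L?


first = 'b', last = 'a'

No, "baaaba" is not in L


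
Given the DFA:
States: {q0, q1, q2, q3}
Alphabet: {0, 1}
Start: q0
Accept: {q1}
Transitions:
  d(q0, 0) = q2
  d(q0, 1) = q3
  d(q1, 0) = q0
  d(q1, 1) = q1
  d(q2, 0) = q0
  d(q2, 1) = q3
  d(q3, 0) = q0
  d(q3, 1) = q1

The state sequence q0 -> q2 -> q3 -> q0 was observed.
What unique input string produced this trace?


Trace back each transition to find the symbol:
  q0 --[0]--> q2
  q2 --[1]--> q3
  q3 --[0]--> q0

"010"


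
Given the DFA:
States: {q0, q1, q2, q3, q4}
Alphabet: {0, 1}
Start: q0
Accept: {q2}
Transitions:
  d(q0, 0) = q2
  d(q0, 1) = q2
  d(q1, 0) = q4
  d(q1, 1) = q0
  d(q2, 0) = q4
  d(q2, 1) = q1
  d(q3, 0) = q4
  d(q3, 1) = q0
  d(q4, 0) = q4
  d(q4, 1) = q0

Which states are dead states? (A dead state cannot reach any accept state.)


Forward reachability from each state:
  q0 -> reaches accept state q2 (live)
  q1 -> reaches accept state q2 (live)
  q2 -> reaches accept state q2 (live)
  q3 -> reaches accept state q2 (live)
  q4 -> reaches accept state q2 (live)

None (all states can reach an accept state)


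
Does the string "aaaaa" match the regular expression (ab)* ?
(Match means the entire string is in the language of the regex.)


|string| = 5; first = 'a'; last = 'a'

No, "aaaaa" does not match (ab)*


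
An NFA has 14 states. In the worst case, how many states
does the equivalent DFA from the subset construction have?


Subset construction: one DFA state per subset of NFA states.
2^14 = 16384

16384


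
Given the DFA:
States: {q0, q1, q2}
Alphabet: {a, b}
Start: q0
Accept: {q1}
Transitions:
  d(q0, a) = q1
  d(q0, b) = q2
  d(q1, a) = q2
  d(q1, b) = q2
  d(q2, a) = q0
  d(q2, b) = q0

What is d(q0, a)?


Looking up transition d(q0, a)

q1


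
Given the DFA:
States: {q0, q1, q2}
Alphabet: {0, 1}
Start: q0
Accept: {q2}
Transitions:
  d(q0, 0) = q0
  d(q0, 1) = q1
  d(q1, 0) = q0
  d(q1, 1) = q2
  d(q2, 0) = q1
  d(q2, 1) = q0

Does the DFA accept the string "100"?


Trace: q0 -> q1 -> q0 -> q0
Final state: q0
Accept states: {q2}

No, rejected (final state q0 is not an accept state)


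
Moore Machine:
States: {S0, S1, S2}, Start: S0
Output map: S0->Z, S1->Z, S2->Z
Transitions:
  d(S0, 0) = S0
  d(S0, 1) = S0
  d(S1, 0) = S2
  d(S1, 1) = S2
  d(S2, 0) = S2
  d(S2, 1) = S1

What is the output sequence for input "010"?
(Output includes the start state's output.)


Start: S0 (output Z)
  --0--> S0 (output Z)
  --1--> S0 (output Z)
  --0--> S0 (output Z)

"ZZZZ"


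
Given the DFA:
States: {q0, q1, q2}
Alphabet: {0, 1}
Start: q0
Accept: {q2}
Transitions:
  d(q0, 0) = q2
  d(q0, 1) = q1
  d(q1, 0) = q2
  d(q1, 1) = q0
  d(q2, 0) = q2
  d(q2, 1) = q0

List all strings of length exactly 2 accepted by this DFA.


All strings of length 2: 4 total
Accepted: 2

"00", "10"


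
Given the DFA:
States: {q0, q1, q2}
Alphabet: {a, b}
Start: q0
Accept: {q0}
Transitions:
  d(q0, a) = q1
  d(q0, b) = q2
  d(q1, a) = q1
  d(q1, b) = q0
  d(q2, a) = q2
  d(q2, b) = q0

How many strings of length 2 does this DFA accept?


Enumerating all length-2 strings:
  "aa" -> q1 [reject]
  "ab" -> q0 [accept]
  "ba" -> q2 [reject]
  "bb" -> q0 [accept]

2 out of 4


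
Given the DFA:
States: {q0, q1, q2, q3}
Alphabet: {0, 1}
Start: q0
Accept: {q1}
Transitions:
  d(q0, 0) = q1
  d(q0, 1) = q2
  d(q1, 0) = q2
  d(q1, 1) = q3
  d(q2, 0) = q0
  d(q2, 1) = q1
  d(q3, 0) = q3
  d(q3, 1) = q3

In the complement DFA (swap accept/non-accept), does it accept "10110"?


Trace: q0 -> q2 -> q0 -> q2 -> q1 -> q2
Final: q2
Original accept: {q1}
Complement: q2 is not in original accept

Yes, complement accepts (original rejects)


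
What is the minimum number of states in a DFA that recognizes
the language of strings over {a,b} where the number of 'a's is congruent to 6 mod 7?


States track (count of 'a') mod 7.
Need 7 states: one per remainder 0..6; accept = remainder 6.

7


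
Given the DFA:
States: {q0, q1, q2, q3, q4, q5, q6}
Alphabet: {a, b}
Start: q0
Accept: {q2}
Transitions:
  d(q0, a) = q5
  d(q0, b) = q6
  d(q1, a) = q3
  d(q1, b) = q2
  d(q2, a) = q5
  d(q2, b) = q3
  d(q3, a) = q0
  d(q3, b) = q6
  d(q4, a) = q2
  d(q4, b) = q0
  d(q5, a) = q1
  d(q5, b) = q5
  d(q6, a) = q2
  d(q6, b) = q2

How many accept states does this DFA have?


Accept states listed: {q2}
Counting: q2(1)

1


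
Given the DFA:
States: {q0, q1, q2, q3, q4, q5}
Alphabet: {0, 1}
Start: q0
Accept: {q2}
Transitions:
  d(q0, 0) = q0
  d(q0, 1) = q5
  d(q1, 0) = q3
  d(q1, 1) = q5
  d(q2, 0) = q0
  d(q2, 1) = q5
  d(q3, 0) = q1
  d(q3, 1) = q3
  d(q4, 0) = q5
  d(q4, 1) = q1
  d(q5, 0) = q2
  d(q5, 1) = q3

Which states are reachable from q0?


BFS from q0:
  layer 0: {q0}
  layer 1: {q5}
  layer 2: {q2, q3}
  layer 3: {q1}

{q0, q1, q2, q3, q5}


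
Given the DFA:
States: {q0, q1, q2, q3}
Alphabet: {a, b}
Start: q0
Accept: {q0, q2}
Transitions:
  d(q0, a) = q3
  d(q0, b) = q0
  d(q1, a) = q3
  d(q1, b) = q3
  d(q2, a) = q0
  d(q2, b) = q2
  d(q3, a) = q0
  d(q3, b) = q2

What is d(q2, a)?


Looking up transition d(q2, a)

q0


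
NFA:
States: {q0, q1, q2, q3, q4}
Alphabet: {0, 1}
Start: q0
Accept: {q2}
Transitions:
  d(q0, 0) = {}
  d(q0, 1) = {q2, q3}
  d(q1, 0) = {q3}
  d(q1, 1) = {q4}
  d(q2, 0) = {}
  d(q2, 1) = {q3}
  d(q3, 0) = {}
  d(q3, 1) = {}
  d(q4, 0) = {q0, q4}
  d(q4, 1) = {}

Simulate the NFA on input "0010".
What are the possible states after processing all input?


Start: {q0}
  --0--> {}
  --0--> {}
  --1--> {}
  --0--> {}

{} (empty set, no valid transitions)


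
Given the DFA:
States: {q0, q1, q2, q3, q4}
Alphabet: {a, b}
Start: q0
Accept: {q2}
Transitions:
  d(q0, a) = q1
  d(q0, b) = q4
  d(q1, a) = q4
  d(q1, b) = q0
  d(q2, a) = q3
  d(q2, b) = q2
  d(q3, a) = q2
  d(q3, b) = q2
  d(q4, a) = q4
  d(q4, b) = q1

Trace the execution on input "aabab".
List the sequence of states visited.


Input: aabab
d(q0, a) = q1
d(q1, a) = q4
d(q4, b) = q1
d(q1, a) = q4
d(q4, b) = q1


q0 -> q1 -> q4 -> q1 -> q4 -> q1


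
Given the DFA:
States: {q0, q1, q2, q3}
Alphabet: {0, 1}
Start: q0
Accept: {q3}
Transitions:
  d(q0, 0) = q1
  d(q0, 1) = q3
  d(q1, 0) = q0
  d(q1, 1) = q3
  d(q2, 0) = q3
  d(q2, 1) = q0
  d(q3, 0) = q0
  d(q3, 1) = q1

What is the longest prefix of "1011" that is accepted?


Run the DFA, marking each prefix where the state is accepting:
  "" -> q0 [reject]
  "1" -> q3 [accept]
  "10" -> q0 [reject]
  "101" -> q3 [accept]
  "1011" -> q1 [reject]

"101"


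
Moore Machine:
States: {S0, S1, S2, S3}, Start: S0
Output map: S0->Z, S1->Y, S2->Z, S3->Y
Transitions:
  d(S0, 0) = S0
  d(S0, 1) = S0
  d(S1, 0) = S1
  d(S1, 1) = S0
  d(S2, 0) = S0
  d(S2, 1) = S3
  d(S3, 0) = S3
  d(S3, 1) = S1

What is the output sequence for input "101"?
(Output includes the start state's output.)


Start: S0 (output Z)
  --1--> S0 (output Z)
  --0--> S0 (output Z)
  --1--> S0 (output Z)

"ZZZZ"


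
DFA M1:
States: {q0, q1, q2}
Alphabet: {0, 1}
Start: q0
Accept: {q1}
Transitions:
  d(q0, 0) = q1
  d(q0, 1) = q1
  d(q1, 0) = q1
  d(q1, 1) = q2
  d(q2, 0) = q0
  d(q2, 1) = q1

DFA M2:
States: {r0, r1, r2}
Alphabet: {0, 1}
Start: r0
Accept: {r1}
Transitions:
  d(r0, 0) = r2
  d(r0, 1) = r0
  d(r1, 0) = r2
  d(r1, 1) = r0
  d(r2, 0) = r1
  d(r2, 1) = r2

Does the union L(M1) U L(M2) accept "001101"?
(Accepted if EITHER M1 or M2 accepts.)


M1: final=q2 accepted=False
M2: final=r2 accepted=False

No, union rejects (neither accepts)


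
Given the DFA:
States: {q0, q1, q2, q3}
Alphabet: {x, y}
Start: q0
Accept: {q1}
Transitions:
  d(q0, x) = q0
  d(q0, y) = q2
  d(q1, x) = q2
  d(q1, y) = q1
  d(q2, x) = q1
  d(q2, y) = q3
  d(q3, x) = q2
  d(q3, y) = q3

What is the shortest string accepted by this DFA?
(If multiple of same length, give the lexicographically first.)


BFS by string length (lex-first path to each state shown):
  len 0: q0<-""
  len 1: q0<-"x", q2<-"y"
  len 2: q0<-"xx", q1<-"yx", q2<-"xy", q3<-"yy"
Found accept state at length 2.

"yx"


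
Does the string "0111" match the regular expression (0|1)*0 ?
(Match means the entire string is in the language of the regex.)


|string| = 4; first = '0'; last = '1'

No, "0111" does not match (0|1)*0


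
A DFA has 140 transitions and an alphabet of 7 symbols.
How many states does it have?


Each state has exactly one transition per symbol.
states = transitions / |alphabet| = 140 / 7 = 20

20


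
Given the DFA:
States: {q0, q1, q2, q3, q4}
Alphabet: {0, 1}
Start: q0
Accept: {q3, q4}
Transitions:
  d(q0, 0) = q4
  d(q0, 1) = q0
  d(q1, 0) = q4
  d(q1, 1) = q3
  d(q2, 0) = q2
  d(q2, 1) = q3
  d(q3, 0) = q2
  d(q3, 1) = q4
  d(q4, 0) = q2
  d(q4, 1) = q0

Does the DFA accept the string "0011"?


Trace: q0 -> q4 -> q2 -> q3 -> q4
Final state: q4
Accept states: {q3, q4}

Yes, accepted (final state q4 is an accept state)


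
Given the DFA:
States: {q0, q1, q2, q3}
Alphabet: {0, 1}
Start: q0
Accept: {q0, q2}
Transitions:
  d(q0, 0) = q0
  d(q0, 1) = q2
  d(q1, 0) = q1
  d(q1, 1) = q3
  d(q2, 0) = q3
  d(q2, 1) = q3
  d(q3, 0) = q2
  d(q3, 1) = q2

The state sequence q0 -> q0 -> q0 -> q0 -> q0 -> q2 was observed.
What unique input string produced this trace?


Trace back each transition to find the symbol:
  q0 --[0]--> q0
  q0 --[0]--> q0
  q0 --[0]--> q0
  q0 --[0]--> q0
  q0 --[1]--> q2

"00001"


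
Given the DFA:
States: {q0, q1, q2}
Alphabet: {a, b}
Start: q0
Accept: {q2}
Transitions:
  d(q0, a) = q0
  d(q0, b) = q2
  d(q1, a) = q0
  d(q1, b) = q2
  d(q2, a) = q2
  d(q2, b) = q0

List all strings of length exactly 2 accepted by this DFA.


All strings of length 2: 4 total
Accepted: 2

"ab", "ba"


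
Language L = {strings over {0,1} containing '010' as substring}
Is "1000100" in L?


'010' occurs at index 3

Yes, "1000100" is in L


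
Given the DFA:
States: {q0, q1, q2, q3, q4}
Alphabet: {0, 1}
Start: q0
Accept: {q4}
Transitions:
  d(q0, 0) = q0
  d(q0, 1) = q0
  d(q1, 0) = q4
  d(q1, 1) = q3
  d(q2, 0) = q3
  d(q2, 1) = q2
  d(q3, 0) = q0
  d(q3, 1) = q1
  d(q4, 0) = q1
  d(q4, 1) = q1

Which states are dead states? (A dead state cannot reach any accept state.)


Forward reachability from each state:
  q0 -> reaches {q0}, no accept state (dead)
  q1 -> reaches accept state q4 (live)
  q2 -> reaches accept state q4 (live)
  q3 -> reaches accept state q4 (live)
  q4 -> reaches accept state q4 (live)

{q0}


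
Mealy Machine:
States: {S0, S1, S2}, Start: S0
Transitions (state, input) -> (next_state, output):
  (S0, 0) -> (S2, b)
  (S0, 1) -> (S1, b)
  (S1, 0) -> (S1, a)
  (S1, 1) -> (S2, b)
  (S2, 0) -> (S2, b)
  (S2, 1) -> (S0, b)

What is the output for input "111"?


Step-by-step:
  (S0, 1) -> (S1, b)
  (S1, 1) -> (S2, b)
  (S2, 1) -> (S0, b)

"bbb"


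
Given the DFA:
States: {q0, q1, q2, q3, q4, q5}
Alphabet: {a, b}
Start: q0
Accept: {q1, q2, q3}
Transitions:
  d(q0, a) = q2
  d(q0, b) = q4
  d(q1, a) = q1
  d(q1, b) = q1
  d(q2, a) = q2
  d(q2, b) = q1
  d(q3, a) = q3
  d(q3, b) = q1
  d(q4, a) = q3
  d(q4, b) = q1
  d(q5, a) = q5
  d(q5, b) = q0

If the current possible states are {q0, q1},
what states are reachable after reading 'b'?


Apply transition on 'b' from each current state:
  d(q0, b) = q4
  d(q1, b) = q1

{q1, q4}


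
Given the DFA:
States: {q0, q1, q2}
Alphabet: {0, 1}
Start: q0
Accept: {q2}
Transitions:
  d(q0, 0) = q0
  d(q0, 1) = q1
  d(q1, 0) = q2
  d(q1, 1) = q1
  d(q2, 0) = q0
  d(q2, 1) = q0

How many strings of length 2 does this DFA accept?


Enumerating all length-2 strings:
  "00" -> q0 [reject]
  "01" -> q1 [reject]
  "10" -> q2 [accept]
  "11" -> q1 [reject]

1 out of 4


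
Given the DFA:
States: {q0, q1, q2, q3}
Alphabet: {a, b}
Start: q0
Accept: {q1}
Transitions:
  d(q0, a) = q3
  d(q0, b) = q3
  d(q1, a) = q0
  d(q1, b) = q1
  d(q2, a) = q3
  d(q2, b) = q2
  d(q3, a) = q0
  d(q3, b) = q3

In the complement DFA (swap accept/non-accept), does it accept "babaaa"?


Trace: q0 -> q3 -> q0 -> q3 -> q0 -> q3 -> q0
Final: q0
Original accept: {q1}
Complement: q0 is not in original accept

Yes, complement accepts (original rejects)


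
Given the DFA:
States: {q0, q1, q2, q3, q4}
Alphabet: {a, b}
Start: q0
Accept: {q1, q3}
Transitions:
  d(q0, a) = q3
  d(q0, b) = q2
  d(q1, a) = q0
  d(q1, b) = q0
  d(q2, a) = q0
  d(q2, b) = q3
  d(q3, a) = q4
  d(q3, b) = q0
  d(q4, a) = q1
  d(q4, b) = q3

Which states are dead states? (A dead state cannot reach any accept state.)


Forward reachability from each state:
  q0 -> reaches accept state q1 (live)
  q1 -> reaches accept state q1 (live)
  q2 -> reaches accept state q1 (live)
  q3 -> reaches accept state q1 (live)
  q4 -> reaches accept state q1 (live)

None (all states can reach an accept state)


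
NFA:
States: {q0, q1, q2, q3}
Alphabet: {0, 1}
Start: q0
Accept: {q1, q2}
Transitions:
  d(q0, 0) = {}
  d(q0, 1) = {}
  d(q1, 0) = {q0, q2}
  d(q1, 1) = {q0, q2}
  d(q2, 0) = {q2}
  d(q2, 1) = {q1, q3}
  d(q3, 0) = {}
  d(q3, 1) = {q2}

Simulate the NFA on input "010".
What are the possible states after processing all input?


Start: {q0}
  --0--> {}
  --1--> {}
  --0--> {}

{} (empty set, no valid transitions)


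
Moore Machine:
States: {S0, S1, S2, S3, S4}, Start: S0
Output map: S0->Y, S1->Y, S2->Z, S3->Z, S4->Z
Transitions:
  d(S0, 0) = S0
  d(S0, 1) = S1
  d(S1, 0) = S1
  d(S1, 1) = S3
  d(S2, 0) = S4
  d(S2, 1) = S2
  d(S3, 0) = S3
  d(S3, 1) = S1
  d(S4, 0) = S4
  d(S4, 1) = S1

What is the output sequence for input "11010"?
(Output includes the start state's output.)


Start: S0 (output Y)
  --1--> S1 (output Y)
  --1--> S3 (output Z)
  --0--> S3 (output Z)
  --1--> S1 (output Y)
  --0--> S1 (output Y)

"YYZZYY"


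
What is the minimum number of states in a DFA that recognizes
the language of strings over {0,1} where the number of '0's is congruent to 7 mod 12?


States track (count of '0') mod 12.
Need 12 states: one per remainder 0..11; accept = remainder 7.

12


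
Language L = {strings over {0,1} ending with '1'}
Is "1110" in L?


last symbol = '0'

No, "1110" is not in L


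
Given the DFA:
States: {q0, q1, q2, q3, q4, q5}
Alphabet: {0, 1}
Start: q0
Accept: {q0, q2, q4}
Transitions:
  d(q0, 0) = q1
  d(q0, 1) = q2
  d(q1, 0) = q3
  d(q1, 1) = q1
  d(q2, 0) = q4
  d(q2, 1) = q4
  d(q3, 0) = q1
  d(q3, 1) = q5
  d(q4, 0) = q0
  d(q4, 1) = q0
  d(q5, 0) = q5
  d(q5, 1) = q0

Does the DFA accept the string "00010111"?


Trace: q0 -> q1 -> q3 -> q1 -> q1 -> q3 -> q5 -> q0 -> q2
Final state: q2
Accept states: {q0, q2, q4}

Yes, accepted (final state q2 is an accept state)


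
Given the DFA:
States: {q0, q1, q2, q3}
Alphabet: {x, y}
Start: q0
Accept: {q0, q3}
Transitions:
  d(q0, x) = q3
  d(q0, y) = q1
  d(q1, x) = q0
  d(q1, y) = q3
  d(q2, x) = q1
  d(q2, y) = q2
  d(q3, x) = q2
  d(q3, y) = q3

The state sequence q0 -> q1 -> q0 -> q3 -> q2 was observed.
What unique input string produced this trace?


Trace back each transition to find the symbol:
  q0 --[y]--> q1
  q1 --[x]--> q0
  q0 --[x]--> q3
  q3 --[x]--> q2

"yxxx"


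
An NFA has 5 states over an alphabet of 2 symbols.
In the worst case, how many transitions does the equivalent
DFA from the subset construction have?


Subset construction: one DFA state per subset of NFA states = 2^5 = 32 states.
Each DFA state has 2 outgoing transitions: 32 * 2 = 64

64


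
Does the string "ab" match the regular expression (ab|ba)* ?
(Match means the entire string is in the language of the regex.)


|string| = 2; first = 'a'; last = 'b'

Yes, "ab" matches (ab|ba)*


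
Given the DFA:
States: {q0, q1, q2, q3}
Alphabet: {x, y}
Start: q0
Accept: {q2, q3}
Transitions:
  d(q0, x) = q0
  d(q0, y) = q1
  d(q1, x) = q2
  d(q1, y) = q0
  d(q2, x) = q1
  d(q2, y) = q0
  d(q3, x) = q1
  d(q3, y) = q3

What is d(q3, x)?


Looking up transition d(q3, x)

q1


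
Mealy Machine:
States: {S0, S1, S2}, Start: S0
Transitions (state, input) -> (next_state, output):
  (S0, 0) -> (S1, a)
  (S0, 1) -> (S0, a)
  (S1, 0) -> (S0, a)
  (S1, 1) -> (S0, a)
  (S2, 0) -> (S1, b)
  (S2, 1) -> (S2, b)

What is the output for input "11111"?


Step-by-step:
  (S0, 1) -> (S0, a)
  (S0, 1) -> (S0, a)
  (S0, 1) -> (S0, a)
  (S0, 1) -> (S0, a)
  (S0, 1) -> (S0, a)

"aaaaa"


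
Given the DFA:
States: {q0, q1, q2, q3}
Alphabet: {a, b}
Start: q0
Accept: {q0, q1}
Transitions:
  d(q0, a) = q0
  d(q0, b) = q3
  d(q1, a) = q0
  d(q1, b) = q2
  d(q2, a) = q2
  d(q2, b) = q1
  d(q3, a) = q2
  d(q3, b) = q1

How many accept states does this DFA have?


Accept states listed: {q0, q1}
Counting: q0(1) q1(2)

2


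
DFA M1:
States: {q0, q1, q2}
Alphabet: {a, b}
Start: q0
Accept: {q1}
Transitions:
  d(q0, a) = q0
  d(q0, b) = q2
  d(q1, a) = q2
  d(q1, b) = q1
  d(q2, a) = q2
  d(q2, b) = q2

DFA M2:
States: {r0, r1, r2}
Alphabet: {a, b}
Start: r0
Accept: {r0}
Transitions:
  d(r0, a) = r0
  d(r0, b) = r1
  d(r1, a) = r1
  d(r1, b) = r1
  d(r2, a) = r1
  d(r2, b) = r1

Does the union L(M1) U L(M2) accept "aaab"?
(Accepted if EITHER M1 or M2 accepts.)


M1: final=q2 accepted=False
M2: final=r1 accepted=False

No, union rejects (neither accepts)


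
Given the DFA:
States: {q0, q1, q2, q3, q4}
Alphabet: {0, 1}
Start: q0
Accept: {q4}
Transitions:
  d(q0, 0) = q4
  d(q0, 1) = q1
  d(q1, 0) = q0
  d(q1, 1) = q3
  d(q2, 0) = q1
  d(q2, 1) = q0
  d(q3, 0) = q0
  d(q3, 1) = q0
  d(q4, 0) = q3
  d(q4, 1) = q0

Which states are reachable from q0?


BFS from q0:
  layer 0: {q0}
  layer 1: {q1, q4}
  layer 2: {q3}

{q0, q1, q3, q4}


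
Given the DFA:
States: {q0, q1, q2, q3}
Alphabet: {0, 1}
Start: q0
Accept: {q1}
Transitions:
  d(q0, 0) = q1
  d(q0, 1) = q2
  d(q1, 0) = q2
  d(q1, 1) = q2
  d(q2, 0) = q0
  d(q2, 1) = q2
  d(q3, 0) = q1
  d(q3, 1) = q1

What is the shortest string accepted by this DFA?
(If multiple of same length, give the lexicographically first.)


BFS by string length (lex-first path to each state shown):
  len 0: q0<-""
  len 1: q1<-"0", q2<-"1"
Found accept state at length 1.

"0"


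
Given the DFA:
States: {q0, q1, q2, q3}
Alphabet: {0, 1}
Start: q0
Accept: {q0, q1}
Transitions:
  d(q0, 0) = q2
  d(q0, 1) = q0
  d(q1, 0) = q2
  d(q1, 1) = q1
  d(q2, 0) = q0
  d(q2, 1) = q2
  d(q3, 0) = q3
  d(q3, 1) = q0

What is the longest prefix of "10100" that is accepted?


Run the DFA, marking each prefix where the state is accepting:
  "" -> q0 [accept]
  "1" -> q0 [accept]
  "10" -> q2 [reject]
  "101" -> q2 [reject]
  "1010" -> q0 [accept]
  "10100" -> q2 [reject]

"1010"


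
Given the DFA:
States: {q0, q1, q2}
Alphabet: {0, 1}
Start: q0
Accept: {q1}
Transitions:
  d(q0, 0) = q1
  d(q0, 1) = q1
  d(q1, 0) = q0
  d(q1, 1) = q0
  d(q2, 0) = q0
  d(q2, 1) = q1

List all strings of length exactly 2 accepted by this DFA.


All strings of length 2: 4 total
Accepted: 0

None


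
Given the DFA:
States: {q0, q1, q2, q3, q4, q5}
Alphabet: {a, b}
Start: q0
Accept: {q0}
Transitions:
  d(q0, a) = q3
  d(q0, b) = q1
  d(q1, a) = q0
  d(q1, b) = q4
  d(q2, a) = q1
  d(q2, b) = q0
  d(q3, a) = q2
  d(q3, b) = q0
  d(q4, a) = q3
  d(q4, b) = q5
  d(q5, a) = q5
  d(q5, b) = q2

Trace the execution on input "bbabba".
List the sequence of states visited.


Input: bbabba
d(q0, b) = q1
d(q1, b) = q4
d(q4, a) = q3
d(q3, b) = q0
d(q0, b) = q1
d(q1, a) = q0


q0 -> q1 -> q4 -> q3 -> q0 -> q1 -> q0


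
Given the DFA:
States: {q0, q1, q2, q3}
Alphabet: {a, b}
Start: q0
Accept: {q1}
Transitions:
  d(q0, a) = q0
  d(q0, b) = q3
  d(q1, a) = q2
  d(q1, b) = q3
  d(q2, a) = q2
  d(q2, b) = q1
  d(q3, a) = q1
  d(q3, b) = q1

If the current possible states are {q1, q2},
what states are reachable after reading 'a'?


Apply transition on 'a' from each current state:
  d(q1, a) = q2
  d(q2, a) = q2

{q2}


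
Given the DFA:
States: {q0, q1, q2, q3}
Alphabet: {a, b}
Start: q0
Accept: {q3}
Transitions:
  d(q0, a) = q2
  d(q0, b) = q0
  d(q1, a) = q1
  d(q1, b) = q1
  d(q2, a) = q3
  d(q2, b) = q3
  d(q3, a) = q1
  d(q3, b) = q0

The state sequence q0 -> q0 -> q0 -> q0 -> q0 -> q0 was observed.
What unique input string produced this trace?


Trace back each transition to find the symbol:
  q0 --[b]--> q0
  q0 --[b]--> q0
  q0 --[b]--> q0
  q0 --[b]--> q0
  q0 --[b]--> q0

"bbbbb"


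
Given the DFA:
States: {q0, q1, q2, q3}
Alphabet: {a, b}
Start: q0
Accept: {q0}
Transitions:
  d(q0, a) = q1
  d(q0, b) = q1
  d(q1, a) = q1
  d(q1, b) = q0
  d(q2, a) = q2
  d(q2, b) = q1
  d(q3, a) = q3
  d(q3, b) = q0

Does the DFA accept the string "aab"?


Trace: q0 -> q1 -> q1 -> q0
Final state: q0
Accept states: {q0}

Yes, accepted (final state q0 is an accept state)


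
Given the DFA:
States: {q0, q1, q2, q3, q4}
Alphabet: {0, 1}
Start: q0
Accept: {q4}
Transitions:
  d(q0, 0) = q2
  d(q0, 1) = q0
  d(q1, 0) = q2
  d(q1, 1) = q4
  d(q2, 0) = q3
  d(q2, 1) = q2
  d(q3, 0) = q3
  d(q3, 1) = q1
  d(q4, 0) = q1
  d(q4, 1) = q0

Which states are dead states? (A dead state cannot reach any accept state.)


Forward reachability from each state:
  q0 -> reaches accept state q4 (live)
  q1 -> reaches accept state q4 (live)
  q2 -> reaches accept state q4 (live)
  q3 -> reaches accept state q4 (live)
  q4 -> reaches accept state q4 (live)

None (all states can reach an accept state)


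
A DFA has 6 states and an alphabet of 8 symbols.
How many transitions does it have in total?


Each state has exactly one transition per symbol.
6 * 8 = 48

48


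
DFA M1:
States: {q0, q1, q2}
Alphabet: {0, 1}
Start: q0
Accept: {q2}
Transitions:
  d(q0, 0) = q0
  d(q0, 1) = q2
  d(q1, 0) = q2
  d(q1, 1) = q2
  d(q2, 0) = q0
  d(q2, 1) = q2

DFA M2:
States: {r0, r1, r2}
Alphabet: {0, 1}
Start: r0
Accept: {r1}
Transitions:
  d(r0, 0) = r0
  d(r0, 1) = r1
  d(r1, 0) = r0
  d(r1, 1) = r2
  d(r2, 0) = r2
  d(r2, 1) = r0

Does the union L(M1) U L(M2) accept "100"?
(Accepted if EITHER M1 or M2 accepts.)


M1: final=q0 accepted=False
M2: final=r0 accepted=False

No, union rejects (neither accepts)


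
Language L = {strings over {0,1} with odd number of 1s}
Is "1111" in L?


count('1') = 4; 4 mod 2 = 0

No, "1111" is not in L


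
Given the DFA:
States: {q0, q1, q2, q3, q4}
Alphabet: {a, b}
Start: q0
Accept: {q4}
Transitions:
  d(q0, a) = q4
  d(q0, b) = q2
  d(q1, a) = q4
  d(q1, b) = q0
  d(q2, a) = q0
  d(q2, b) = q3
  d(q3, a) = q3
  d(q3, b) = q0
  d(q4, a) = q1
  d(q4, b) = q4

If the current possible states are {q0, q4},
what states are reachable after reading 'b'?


Apply transition on 'b' from each current state:
  d(q0, b) = q2
  d(q4, b) = q4

{q2, q4}


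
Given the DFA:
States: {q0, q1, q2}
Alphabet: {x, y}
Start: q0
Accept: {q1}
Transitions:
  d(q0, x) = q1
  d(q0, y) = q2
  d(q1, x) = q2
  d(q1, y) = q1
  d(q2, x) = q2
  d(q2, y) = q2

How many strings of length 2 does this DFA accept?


Enumerating all length-2 strings:
  "xx" -> q2 [reject]
  "xy" -> q1 [accept]
  "yx" -> q2 [reject]
  "yy" -> q2 [reject]

1 out of 4


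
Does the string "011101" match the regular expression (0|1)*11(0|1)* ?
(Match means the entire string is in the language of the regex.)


|string| = 6; first = '0'; last = '1'

Yes, "011101" matches (0|1)*11(0|1)*
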